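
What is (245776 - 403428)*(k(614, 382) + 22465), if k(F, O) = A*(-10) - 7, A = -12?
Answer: -3559466856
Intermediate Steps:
k(F, O) = 113 (k(F, O) = -12*(-10) - 7 = 120 - 7 = 113)
(245776 - 403428)*(k(614, 382) + 22465) = (245776 - 403428)*(113 + 22465) = -157652*22578 = -3559466856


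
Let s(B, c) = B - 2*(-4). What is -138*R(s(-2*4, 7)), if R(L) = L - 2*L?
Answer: 0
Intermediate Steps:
s(B, c) = 8 + B (s(B, c) = B + 8 = 8 + B)
R(L) = -L
-138*R(s(-2*4, 7)) = -(-138)*(8 - 2*4) = -(-138)*(8 - 8) = -(-138)*0 = -138*0 = 0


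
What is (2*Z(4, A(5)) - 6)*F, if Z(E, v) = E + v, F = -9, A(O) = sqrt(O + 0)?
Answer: -18 - 18*sqrt(5) ≈ -58.249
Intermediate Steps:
A(O) = sqrt(O)
(2*Z(4, A(5)) - 6)*F = (2*(4 + sqrt(5)) - 6)*(-9) = ((8 + 2*sqrt(5)) - 6)*(-9) = (2 + 2*sqrt(5))*(-9) = -18 - 18*sqrt(5)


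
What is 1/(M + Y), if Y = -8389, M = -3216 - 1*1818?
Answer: -1/13423 ≈ -7.4499e-5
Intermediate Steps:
M = -5034 (M = -3216 - 1818 = -5034)
1/(M + Y) = 1/(-5034 - 8389) = 1/(-13423) = -1/13423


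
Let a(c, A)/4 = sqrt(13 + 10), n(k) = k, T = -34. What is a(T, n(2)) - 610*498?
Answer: -303780 + 4*sqrt(23) ≈ -3.0376e+5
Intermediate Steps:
a(c, A) = 4*sqrt(23) (a(c, A) = 4*sqrt(13 + 10) = 4*sqrt(23))
a(T, n(2)) - 610*498 = 4*sqrt(23) - 610*498 = 4*sqrt(23) - 303780 = -303780 + 4*sqrt(23)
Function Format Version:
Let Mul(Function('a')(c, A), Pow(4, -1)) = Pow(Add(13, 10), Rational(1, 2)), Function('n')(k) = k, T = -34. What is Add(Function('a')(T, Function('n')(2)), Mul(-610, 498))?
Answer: Add(-303780, Mul(4, Pow(23, Rational(1, 2)))) ≈ -3.0376e+5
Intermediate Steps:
Function('a')(c, A) = Mul(4, Pow(23, Rational(1, 2))) (Function('a')(c, A) = Mul(4, Pow(Add(13, 10), Rational(1, 2))) = Mul(4, Pow(23, Rational(1, 2))))
Add(Function('a')(T, Function('n')(2)), Mul(-610, 498)) = Add(Mul(4, Pow(23, Rational(1, 2))), Mul(-610, 498)) = Add(Mul(4, Pow(23, Rational(1, 2))), -303780) = Add(-303780, Mul(4, Pow(23, Rational(1, 2))))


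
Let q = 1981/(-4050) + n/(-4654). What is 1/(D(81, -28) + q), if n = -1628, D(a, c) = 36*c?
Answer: -9424350/9501057887 ≈ -0.00099193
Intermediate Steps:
q = -1313087/9424350 (q = 1981/(-4050) - 1628/(-4654) = 1981*(-1/4050) - 1628*(-1/4654) = -1981/4050 + 814/2327 = -1313087/9424350 ≈ -0.13933)
1/(D(81, -28) + q) = 1/(36*(-28) - 1313087/9424350) = 1/(-1008 - 1313087/9424350) = 1/(-9501057887/9424350) = -9424350/9501057887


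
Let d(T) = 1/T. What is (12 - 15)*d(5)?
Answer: -⅗ ≈ -0.60000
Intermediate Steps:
(12 - 15)*d(5) = (12 - 15)/5 = -3*⅕ = -⅗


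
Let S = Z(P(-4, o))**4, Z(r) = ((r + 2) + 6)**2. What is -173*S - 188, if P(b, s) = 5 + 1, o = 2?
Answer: -255311506876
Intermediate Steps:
P(b, s) = 6
Z(r) = (8 + r)**2 (Z(r) = ((2 + r) + 6)**2 = (8 + r)**2)
S = 1475789056 (S = ((8 + 6)**2)**4 = (14**2)**4 = 196**4 = 1475789056)
-173*S - 188 = -173*1475789056 - 188 = -255311506688 - 188 = -255311506876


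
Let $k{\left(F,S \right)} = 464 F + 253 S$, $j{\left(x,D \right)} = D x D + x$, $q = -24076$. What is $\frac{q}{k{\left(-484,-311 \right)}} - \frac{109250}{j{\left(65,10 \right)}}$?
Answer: $- \frac{6594597362}{398179067} \approx -16.562$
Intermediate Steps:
$j{\left(x,D \right)} = x + x D^{2}$ ($j{\left(x,D \right)} = x D^{2} + x = x + x D^{2}$)
$k{\left(F,S \right)} = 253 S + 464 F$
$\frac{q}{k{\left(-484,-311 \right)}} - \frac{109250}{j{\left(65,10 \right)}} = - \frac{24076}{253 \left(-311\right) + 464 \left(-484\right)} - \frac{109250}{65 \left(1 + 10^{2}\right)} = - \frac{24076}{-78683 - 224576} - \frac{109250}{65 \left(1 + 100\right)} = - \frac{24076}{-303259} - \frac{109250}{65 \cdot 101} = \left(-24076\right) \left(- \frac{1}{303259}\right) - \frac{109250}{6565} = \frac{24076}{303259} - \frac{21850}{1313} = - \frac{6594597362}{398179067}$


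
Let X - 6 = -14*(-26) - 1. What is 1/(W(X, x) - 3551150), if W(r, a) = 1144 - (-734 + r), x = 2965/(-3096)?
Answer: -1/3549641 ≈ -2.8172e-7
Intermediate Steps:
X = 369 (X = 6 + (-14*(-26) - 1) = 6 + (364 - 1) = 6 + 363 = 369)
x = -2965/3096 (x = 2965*(-1/3096) = -2965/3096 ≈ -0.95769)
W(r, a) = 1878 - r (W(r, a) = 1144 + (734 - r) = 1878 - r)
1/(W(X, x) - 3551150) = 1/((1878 - 1*369) - 3551150) = 1/((1878 - 369) - 3551150) = 1/(1509 - 3551150) = 1/(-3549641) = -1/3549641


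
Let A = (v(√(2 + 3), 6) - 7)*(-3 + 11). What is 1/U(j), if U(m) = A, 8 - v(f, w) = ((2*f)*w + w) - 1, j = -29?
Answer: 1/1408 - 3*√5/1408 ≈ -0.0040541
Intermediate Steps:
v(f, w) = 9 - w - 2*f*w (v(f, w) = 8 - (((2*f)*w + w) - 1) = 8 - ((2*f*w + w) - 1) = 8 - ((w + 2*f*w) - 1) = 8 - (-1 + w + 2*f*w) = 8 + (1 - w - 2*f*w) = 9 - w - 2*f*w)
A = -32 - 96*√5 (A = ((9 - 1*6 - 2*√(2 + 3)*6) - 7)*(-3 + 11) = ((9 - 6 - 2*√5*6) - 7)*8 = ((9 - 6 - 12*√5) - 7)*8 = ((3 - 12*√5) - 7)*8 = (-4 - 12*√5)*8 = -32 - 96*√5 ≈ -246.66)
U(m) = -32 - 96*√5
1/U(j) = 1/(-32 - 96*√5)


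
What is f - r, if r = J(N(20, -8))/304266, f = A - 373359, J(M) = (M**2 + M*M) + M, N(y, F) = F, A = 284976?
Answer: -4481990333/50711 ≈ -88383.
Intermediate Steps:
J(M) = M + 2*M**2 (J(M) = (M**2 + M**2) + M = 2*M**2 + M = M + 2*M**2)
f = -88383 (f = 284976 - 373359 = -88383)
r = 20/50711 (r = -8*(1 + 2*(-8))/304266 = -8*(1 - 16)*(1/304266) = -8*(-15)*(1/304266) = 120*(1/304266) = 20/50711 ≈ 0.00039439)
f - r = -88383 - 1*20/50711 = -88383 - 20/50711 = -4481990333/50711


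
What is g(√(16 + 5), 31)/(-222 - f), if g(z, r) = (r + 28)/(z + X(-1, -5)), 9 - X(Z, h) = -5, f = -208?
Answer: -59/175 + 59*√21/2450 ≈ -0.22679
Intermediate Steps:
X(Z, h) = 14 (X(Z, h) = 9 - 1*(-5) = 9 + 5 = 14)
g(z, r) = (28 + r)/(14 + z) (g(z, r) = (r + 28)/(z + 14) = (28 + r)/(14 + z))
g(√(16 + 5), 31)/(-222 - f) = ((28 + 31)/(14 + √(16 + 5)))/(-222 - 1*(-208)) = (59/(14 + √21))/(-222 + 208) = (59/(14 + √21))/(-14) = (59/(14 + √21))*(-1/14) = -59/(14*(14 + √21))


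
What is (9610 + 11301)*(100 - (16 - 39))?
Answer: 2572053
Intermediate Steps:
(9610 + 11301)*(100 - (16 - 39)) = 20911*(100 - 1*(-23)) = 20911*(100 + 23) = 20911*123 = 2572053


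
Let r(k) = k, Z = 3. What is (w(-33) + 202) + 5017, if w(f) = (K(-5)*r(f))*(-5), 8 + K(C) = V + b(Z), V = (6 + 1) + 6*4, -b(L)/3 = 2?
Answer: 8024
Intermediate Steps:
b(L) = -6 (b(L) = -3*2 = -6)
V = 31 (V = 7 + 24 = 31)
K(C) = 17 (K(C) = -8 + (31 - 6) = -8 + 25 = 17)
w(f) = -85*f (w(f) = (17*f)*(-5) = -85*f)
(w(-33) + 202) + 5017 = (-85*(-33) + 202) + 5017 = (2805 + 202) + 5017 = 3007 + 5017 = 8024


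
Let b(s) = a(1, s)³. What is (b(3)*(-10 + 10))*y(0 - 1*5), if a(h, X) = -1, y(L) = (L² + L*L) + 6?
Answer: 0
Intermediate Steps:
y(L) = 6 + 2*L² (y(L) = (L² + L²) + 6 = 2*L² + 6 = 6 + 2*L²)
b(s) = -1 (b(s) = (-1)³ = -1)
(b(3)*(-10 + 10))*y(0 - 1*5) = (-(-10 + 10))*(6 + 2*(0 - 1*5)²) = (-1*0)*(6 + 2*(0 - 5)²) = 0*(6 + 2*(-5)²) = 0*(6 + 2*25) = 0*(6 + 50) = 0*56 = 0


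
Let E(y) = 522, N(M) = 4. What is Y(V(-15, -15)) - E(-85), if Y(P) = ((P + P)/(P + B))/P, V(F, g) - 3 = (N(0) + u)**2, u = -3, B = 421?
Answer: -221848/425 ≈ -522.00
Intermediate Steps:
V(F, g) = 4 (V(F, g) = 3 + (4 - 3)**2 = 3 + 1**2 = 3 + 1 = 4)
Y(P) = 2/(421 + P) (Y(P) = ((P + P)/(P + 421))/P = ((2*P)/(421 + P))/P = (2*P/(421 + P))/P = 2/(421 + P))
Y(V(-15, -15)) - E(-85) = 2/(421 + 4) - 1*522 = 2/425 - 522 = -221848/425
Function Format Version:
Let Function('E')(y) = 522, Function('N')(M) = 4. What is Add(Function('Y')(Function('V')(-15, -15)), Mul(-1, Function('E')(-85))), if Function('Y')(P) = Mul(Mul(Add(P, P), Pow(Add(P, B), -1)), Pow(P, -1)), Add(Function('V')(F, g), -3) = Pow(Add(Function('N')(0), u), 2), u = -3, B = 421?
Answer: Rational(-221848, 425) ≈ -522.00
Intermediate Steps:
Function('V')(F, g) = 4 (Function('V')(F, g) = Add(3, Pow(Add(4, -3), 2)) = Add(3, Pow(1, 2)) = Add(3, 1) = 4)
Function('Y')(P) = Mul(2, Pow(Add(421, P), -1)) (Function('Y')(P) = Mul(Mul(Add(P, P), Pow(Add(P, 421), -1)), Pow(P, -1)) = Mul(Mul(Mul(2, P), Pow(Add(421, P), -1)), Pow(P, -1)) = Mul(Mul(2, P, Pow(Add(421, P), -1)), Pow(P, -1)) = Mul(2, Pow(Add(421, P), -1)))
Add(Function('Y')(Function('V')(-15, -15)), Mul(-1, Function('E')(-85))) = Add(Mul(2, Pow(Add(421, 4), -1)), Mul(-1, 522)) = Add(Mul(2, Pow(425, -1)), -522) = Add(Mul(2, Rational(1, 425)), -522) = Add(Rational(2, 425), -522) = Rational(-221848, 425)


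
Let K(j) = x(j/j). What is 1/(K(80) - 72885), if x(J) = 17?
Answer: -1/72868 ≈ -1.3723e-5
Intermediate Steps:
K(j) = 17
1/(K(80) - 72885) = 1/(17 - 72885) = 1/(-72868) = -1/72868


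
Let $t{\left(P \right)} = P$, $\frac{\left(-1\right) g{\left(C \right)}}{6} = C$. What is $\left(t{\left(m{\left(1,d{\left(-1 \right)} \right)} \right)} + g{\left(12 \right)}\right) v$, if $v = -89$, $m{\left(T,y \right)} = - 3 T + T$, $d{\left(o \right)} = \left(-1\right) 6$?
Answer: $6586$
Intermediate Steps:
$d{\left(o \right)} = -6$
$g{\left(C \right)} = - 6 C$
$m{\left(T,y \right)} = - 2 T$
$\left(t{\left(m{\left(1,d{\left(-1 \right)} \right)} \right)} + g{\left(12 \right)}\right) v = \left(\left(-2\right) 1 - 72\right) \left(-89\right) = \left(-2 - 72\right) \left(-89\right) = \left(-74\right) \left(-89\right) = 6586$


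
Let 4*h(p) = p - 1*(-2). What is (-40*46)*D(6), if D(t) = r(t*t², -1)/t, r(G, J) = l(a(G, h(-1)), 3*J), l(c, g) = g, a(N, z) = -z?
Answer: 920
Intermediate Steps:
h(p) = ½ + p/4 (h(p) = (p - 1*(-2))/4 = (p + 2)/4 = (2 + p)/4 = ½ + p/4)
r(G, J) = 3*J
D(t) = -3/t (D(t) = (3*(-1))/t = -3/t)
(-40*46)*D(6) = (-40*46)*(-3/6) = -(-5520)/6 = -1840*(-½) = 920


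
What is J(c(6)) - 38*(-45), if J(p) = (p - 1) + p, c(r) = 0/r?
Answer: 1709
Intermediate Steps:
c(r) = 0
J(p) = -1 + 2*p (J(p) = (-1 + p) + p = -1 + 2*p)
J(c(6)) - 38*(-45) = (-1 + 2*0) - 38*(-45) = (-1 + 0) + 1710 = -1 + 1710 = 1709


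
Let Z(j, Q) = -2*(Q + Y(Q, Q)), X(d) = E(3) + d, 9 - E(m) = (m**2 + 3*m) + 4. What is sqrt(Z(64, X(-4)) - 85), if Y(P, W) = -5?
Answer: I*sqrt(41) ≈ 6.4031*I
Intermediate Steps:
E(m) = 5 - m**2 - 3*m (E(m) = 9 - ((m**2 + 3*m) + 4) = 9 - (4 + m**2 + 3*m) = 9 + (-4 - m**2 - 3*m) = 5 - m**2 - 3*m)
X(d) = -13 + d (X(d) = (5 - 1*3**2 - 3*3) + d = (5 - 1*9 - 9) + d = (5 - 9 - 9) + d = -13 + d)
Z(j, Q) = 10 - 2*Q (Z(j, Q) = -2*(Q - 5) = -2*(-5 + Q) = 10 - 2*Q)
sqrt(Z(64, X(-4)) - 85) = sqrt((10 - 2*(-13 - 4)) - 85) = sqrt((10 - 2*(-17)) - 85) = sqrt((10 + 34) - 85) = sqrt(44 - 85) = sqrt(-41) = I*sqrt(41)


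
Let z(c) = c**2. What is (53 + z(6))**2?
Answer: 7921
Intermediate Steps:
(53 + z(6))**2 = (53 + 6**2)**2 = (53 + 36)**2 = 89**2 = 7921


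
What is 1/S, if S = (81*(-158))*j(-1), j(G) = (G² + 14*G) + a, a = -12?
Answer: 1/319950 ≈ 3.1255e-6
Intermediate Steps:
j(G) = -12 + G² + 14*G (j(G) = (G² + 14*G) - 12 = -12 + G² + 14*G)
S = 319950 (S = (81*(-158))*(-12 + (-1)² + 14*(-1)) = -12798*(-12 + 1 - 14) = -12798*(-25) = 319950)
1/S = 1/319950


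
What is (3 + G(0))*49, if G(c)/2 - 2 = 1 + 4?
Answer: 833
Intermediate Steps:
G(c) = 14 (G(c) = 4 + 2*(1 + 4) = 4 + 2*5 = 4 + 10 = 14)
(3 + G(0))*49 = (3 + 14)*49 = 17*49 = 833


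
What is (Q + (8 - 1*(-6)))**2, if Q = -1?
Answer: 169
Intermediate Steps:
(Q + (8 - 1*(-6)))**2 = (-1 + (8 - 1*(-6)))**2 = (-1 + (8 + 6))**2 = (-1 + 14)**2 = 13**2 = 169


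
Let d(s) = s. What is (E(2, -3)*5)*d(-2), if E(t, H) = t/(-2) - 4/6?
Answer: 50/3 ≈ 16.667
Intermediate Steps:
E(t, H) = -2/3 - t/2 (E(t, H) = t*(-1/2) - 4*1/6 = -t/2 - 2/3 = -2/3 - t/2)
(E(2, -3)*5)*d(-2) = ((-2/3 - 1/2*2)*5)*(-2) = ((-2/3 - 1)*5)*(-2) = -5/3*5*(-2) = -25/3*(-2) = 50/3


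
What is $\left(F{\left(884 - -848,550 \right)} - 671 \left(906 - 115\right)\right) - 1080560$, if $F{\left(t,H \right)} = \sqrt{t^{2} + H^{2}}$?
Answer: $-1611321 + 2 \sqrt{825581} \approx -1.6095 \cdot 10^{6}$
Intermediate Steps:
$F{\left(t,H \right)} = \sqrt{H^{2} + t^{2}}$
$\left(F{\left(884 - -848,550 \right)} - 671 \left(906 - 115\right)\right) - 1080560 = \left(\sqrt{550^{2} + \left(884 - -848\right)^{2}} - 671 \left(906 - 115\right)\right) - 1080560 = \left(\sqrt{302500 + \left(884 + 848\right)^{2}} - 530761\right) - 1080560 = \left(\sqrt{302500 + 1732^{2}} - 530761\right) - 1080560 = \left(\sqrt{302500 + 2999824} - 530761\right) - 1080560 = \left(\sqrt{3302324} - 530761\right) - 1080560 = \left(2 \sqrt{825581} - 530761\right) - 1080560 = \left(-530761 + 2 \sqrt{825581}\right) - 1080560 = -1611321 + 2 \sqrt{825581}$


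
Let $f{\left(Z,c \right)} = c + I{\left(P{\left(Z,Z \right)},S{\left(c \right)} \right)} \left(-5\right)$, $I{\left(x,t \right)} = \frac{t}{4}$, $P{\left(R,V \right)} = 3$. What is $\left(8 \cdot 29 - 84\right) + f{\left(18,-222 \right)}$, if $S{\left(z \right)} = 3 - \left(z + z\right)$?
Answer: $- \frac{2531}{4} \approx -632.75$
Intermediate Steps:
$S{\left(z \right)} = 3 - 2 z$
$I{\left(x,t \right)} = \frac{t}{4}$ ($I{\left(x,t \right)} = t \frac{1}{4} = \frac{t}{4}$)
$f{\left(Z,c \right)} = - \frac{15}{4} + \frac{7 c}{2}$ ($f{\left(Z,c \right)} = c + \frac{3 - 2 c}{4} \left(-5\right) = c + \left(\frac{3}{4} - \frac{c}{2}\right) \left(-5\right) = c + \left(- \frac{15}{4} + \frac{5 c}{2}\right) = - \frac{15}{4} + \frac{7 c}{2}$)
$\left(8 \cdot 29 - 84\right) + f{\left(18,-222 \right)} = \left(8 \cdot 29 - 84\right) + \left(- \frac{15}{4} + \frac{7}{2} \left(-222\right)\right) = \left(232 - 84\right) - \frac{3123}{4} = 148 - \frac{3123}{4} = - \frac{2531}{4}$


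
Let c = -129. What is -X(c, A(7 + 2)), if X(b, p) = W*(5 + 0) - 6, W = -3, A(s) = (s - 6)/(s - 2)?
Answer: 21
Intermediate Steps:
A(s) = (-6 + s)/(-2 + s)
X(b, p) = -21 (X(b, p) = -3*(5 + 0) - 6 = -3*5 - 6 = -15 - 6 = -21)
-X(c, A(7 + 2)) = -1*(-21) = 21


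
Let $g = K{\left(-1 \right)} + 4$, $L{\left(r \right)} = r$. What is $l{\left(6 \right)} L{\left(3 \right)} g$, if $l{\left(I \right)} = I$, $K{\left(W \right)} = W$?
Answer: $54$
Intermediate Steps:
$g = 3$ ($g = -1 + 4 = 3$)
$l{\left(6 \right)} L{\left(3 \right)} g = 6 \cdot 3 \cdot 3 = 18 \cdot 3 = 54$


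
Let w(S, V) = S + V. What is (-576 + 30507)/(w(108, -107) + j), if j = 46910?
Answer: 9977/15637 ≈ 0.63804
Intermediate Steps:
(-576 + 30507)/(w(108, -107) + j) = (-576 + 30507)/((108 - 107) + 46910) = 29931/(1 + 46910) = 29931/46911 = 29931*(1/46911) = 9977/15637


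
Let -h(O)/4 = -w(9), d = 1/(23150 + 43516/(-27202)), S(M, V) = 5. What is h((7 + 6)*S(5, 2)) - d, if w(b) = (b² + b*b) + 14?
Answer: 221648326367/314841392 ≈ 704.00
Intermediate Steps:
d = 13601/314841392 (d = 1/(23150 + 43516*(-1/27202)) = 1/(23150 - 21758/13601) = 1/(314841392/13601) = 13601/314841392 ≈ 4.3200e-5)
w(b) = 14 + 2*b² (w(b) = (b² + b²) + 14 = 2*b² + 14 = 14 + 2*b²)
h(O) = 704 (h(O) = -(-4)*(14 + 2*9²) = -(-4)*(14 + 2*81) = -(-4)*(14 + 162) = -(-4)*176 = -4*(-176) = 704)
h((7 + 6)*S(5, 2)) - d = 704 - 1*13601/314841392 = 704 - 13601/314841392 = 221648326367/314841392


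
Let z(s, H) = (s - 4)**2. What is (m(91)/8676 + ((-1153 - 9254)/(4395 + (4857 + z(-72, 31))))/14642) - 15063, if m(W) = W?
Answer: -7189063438423801/477266707944 ≈ -15063.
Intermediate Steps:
z(s, H) = (-4 + s)**2
(m(91)/8676 + ((-1153 - 9254)/(4395 + (4857 + z(-72, 31))))/14642) - 15063 = (91/8676 + ((-1153 - 9254)/(4395 + (4857 + (-4 - 72)**2)))/14642) - 15063 = (91*(1/8676) - 10407/(4395 + (4857 + (-76)**2))*(1/14642)) - 15063 = (91/8676 - 10407/(4395 + (4857 + 5776))*(1/14642)) - 15063 = (91/8676 - 10407/(4395 + 10633)*(1/14642)) - 15063 = (91/8676 - 10407/15028*(1/14642)) - 15063 = (91/8676 - 10407*1/15028*(1/14642)) - 15063 = (91/8676 - 10407/15028*1/14642) - 15063 = (91/8676 - 10407/220039976) - 15063 = 4983336671/477266707944 - 15063 = -7189063438423801/477266707944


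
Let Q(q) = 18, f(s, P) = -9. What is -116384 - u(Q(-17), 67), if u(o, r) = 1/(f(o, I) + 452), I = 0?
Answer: -51558113/443 ≈ -1.1638e+5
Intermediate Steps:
u(o, r) = 1/443 (u(o, r) = 1/(-9 + 452) = 1/443)
-116384 - u(Q(-17), 67) = -116384 - 1*1/443 = -116384 - 1/443 = -51558113/443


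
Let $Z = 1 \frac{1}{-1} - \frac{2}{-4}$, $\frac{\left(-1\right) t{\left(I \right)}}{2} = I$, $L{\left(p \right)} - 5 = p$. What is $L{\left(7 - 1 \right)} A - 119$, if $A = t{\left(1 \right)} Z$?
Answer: $-108$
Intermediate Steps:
$L{\left(p \right)} = 5 + p$
$t{\left(I \right)} = - 2 I$
$Z = - \frac{1}{2}$ ($Z = 1 \left(-1\right) - - \frac{1}{2} = -1 + \frac{1}{2} = - \frac{1}{2} \approx -0.5$)
$A = 1$ ($A = \left(-2\right) 1 \left(- \frac{1}{2}\right) = \left(-2\right) \left(- \frac{1}{2}\right) = 1$)
$L{\left(7 - 1 \right)} A - 119 = \left(5 + \left(7 - 1\right)\right) 1 - 119 = \left(5 + 6\right) 1 - 119 = 11 \cdot 1 - 119 = 11 - 119 = -108$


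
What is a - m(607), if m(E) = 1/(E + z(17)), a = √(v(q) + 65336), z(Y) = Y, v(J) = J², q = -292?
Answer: -1/624 + 10*√1506 ≈ 388.07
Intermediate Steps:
a = 10*√1506 (a = √((-292)² + 65336) = √(85264 + 65336) = √150600 = 10*√1506 ≈ 388.07)
m(E) = 1/(17 + E) (m(E) = 1/(E + 17) = 1/(17 + E))
a - m(607) = 10*√1506 - 1/(17 + 607) = 10*√1506 - 1/624 = -1/624 + 10*√1506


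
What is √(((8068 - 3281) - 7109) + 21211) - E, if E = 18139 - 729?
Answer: -17410 + √18889 ≈ -17273.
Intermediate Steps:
E = 17410
√(((8068 - 3281) - 7109) + 21211) - E = √(((8068 - 3281) - 7109) + 21211) - 1*17410 = √((4787 - 7109) + 21211) - 17410 = √(-2322 + 21211) - 17410 = √18889 - 17410 = -17410 + √18889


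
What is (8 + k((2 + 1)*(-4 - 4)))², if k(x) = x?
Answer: 256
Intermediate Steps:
(8 + k((2 + 1)*(-4 - 4)))² = (8 + (2 + 1)*(-4 - 4))² = (8 + 3*(-8))² = (8 - 24)² = (-16)² = 256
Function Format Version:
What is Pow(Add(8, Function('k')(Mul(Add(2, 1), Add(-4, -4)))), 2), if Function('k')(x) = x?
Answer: 256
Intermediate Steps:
Pow(Add(8, Function('k')(Mul(Add(2, 1), Add(-4, -4)))), 2) = Pow(Add(8, Mul(Add(2, 1), Add(-4, -4))), 2) = Pow(Add(8, Mul(3, -8)), 2) = Pow(Add(8, -24), 2) = Pow(-16, 2) = 256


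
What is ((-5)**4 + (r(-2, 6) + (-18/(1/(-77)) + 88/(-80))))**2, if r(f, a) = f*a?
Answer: 399160441/100 ≈ 3.9916e+6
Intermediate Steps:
r(f, a) = a*f
((-5)**4 + (r(-2, 6) + (-18/(1/(-77)) + 88/(-80))))**2 = ((-5)**4 + (6*(-2) + (-18/(1/(-77)) + 88/(-80))))**2 = (625 + (-12 + (-18/(-1/77) + 88*(-1/80))))**2 = (625 + (-12 + (-18*(-77) - 11/10)))**2 = (625 + (-12 + (1386 - 11/10)))**2 = (625 + (-12 + 13849/10))**2 = (625 + 13729/10)**2 = (19979/10)**2 = 399160441/100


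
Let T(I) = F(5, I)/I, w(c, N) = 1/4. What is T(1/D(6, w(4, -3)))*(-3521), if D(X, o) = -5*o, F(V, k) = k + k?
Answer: -7042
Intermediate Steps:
w(c, N) = ¼
F(V, k) = 2*k
T(I) = 2 (T(I) = (2*I)/I = 2)
T(1/D(6, w(4, -3)))*(-3521) = 2*(-3521) = -7042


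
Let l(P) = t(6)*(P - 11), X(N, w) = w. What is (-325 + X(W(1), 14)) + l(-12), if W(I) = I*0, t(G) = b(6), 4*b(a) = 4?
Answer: -334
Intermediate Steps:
b(a) = 1 (b(a) = (¼)*4 = 1)
t(G) = 1
W(I) = 0
l(P) = -11 + P (l(P) = 1*(P - 11) = 1*(-11 + P) = -11 + P)
(-325 + X(W(1), 14)) + l(-12) = (-325 + 14) + (-11 - 12) = -311 - 23 = -334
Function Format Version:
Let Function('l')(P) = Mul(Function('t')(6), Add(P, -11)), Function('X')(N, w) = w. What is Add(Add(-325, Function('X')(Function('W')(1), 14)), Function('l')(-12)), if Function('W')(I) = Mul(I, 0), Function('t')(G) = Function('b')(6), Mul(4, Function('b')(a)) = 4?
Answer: -334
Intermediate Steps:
Function('b')(a) = 1 (Function('b')(a) = Mul(Rational(1, 4), 4) = 1)
Function('t')(G) = 1
Function('W')(I) = 0
Function('l')(P) = Add(-11, P) (Function('l')(P) = Mul(1, Add(P, -11)) = Mul(1, Add(-11, P)) = Add(-11, P))
Add(Add(-325, Function('X')(Function('W')(1), 14)), Function('l')(-12)) = Add(Add(-325, 14), Add(-11, -12)) = Add(-311, -23) = -334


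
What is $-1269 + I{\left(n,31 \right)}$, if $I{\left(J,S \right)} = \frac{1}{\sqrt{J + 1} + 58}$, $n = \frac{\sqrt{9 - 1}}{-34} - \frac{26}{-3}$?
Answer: $-1269 + \frac{1}{58 + \sqrt{\frac{29}{3} - \frac{\sqrt{2}}{17}}} \approx -1269.0$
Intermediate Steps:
$n = \frac{26}{3} - \frac{\sqrt{2}}{17}$ ($n = \sqrt{8} \left(- \frac{1}{34}\right) - - \frac{26}{3} = 2 \sqrt{2} \left(- \frac{1}{34}\right) + \frac{26}{3} = - \frac{\sqrt{2}}{17} + \frac{26}{3} = \frac{26}{3} - \frac{\sqrt{2}}{17} \approx 8.5835$)
$I{\left(J,S \right)} = \frac{1}{58 + \sqrt{1 + J}}$ ($I{\left(J,S \right)} = \frac{1}{\sqrt{1 + J} + 58} = \frac{1}{58 + \sqrt{1 + J}}$)
$-1269 + I{\left(n,31 \right)} = -1269 + \frac{1}{58 + \sqrt{1 + \left(\frac{26}{3} - \frac{\sqrt{2}}{17}\right)}} = -1269 + \frac{1}{58 + \sqrt{\frac{29}{3} - \frac{\sqrt{2}}{17}}}$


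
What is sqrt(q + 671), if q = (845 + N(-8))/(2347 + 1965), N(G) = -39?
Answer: sqrt(15917869)/154 ≈ 25.907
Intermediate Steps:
q = 403/2156 (q = (845 - 39)/(2347 + 1965) = 806/4312 = 806*(1/4312) = 403/2156 ≈ 0.18692)
sqrt(q + 671) = sqrt(403/2156 + 671) = sqrt(1447079/2156) = sqrt(15917869)/154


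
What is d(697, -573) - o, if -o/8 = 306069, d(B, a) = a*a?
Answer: 2776881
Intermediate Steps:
d(B, a) = a**2
o = -2448552 (o = -8*306069 = -2448552)
d(697, -573) - o = (-573)**2 - 1*(-2448552) = 328329 + 2448552 = 2776881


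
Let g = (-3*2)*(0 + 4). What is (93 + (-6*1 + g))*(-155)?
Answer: -9765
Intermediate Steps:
g = -24 (g = -6*4 = -24)
(93 + (-6*1 + g))*(-155) = (93 + (-6*1 - 24))*(-155) = (93 + (-6 - 24))*(-155) = (93 - 30)*(-155) = 63*(-155) = -9765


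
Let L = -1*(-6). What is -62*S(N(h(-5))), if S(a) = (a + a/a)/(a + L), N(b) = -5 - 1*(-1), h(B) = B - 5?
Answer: 93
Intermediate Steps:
h(B) = -5 + B
L = 6
N(b) = -4 (N(b) = -5 + 1 = -4)
S(a) = (1 + a)/(6 + a) (S(a) = (a + a/a)/(a + 6) = (a + 1)/(6 + a) = (1 + a)/(6 + a))
-62*S(N(h(-5))) = -62*(1 - 4)/(6 - 4) = -62*(-3)/2 = -31*(-3) = -62*(-3/2) = 93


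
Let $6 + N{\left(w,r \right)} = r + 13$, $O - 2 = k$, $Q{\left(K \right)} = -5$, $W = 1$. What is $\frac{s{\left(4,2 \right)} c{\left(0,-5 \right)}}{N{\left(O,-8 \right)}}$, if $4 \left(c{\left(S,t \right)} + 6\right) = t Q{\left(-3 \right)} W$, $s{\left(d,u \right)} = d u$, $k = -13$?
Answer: $-2$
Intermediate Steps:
$c{\left(S,t \right)} = -6 - \frac{5 t}{4}$ ($c{\left(S,t \right)} = -6 + \frac{t \left(-5\right) 1}{4} = -6 + \frac{- 5 t 1}{4} = -6 + \frac{\left(-5\right) t}{4} = -6 - \frac{5 t}{4}$)
$O = -11$ ($O = 2 - 13 = -11$)
$N{\left(w,r \right)} = 7 + r$ ($N{\left(w,r \right)} = -6 + \left(r + 13\right) = -6 + \left(13 + r\right) = 7 + r$)
$\frac{s{\left(4,2 \right)} c{\left(0,-5 \right)}}{N{\left(O,-8 \right)}} = \frac{4 \cdot 2 \left(-6 - - \frac{25}{4}\right)}{7 - 8} = \frac{8 \left(-6 + \frac{25}{4}\right)}{-1} = 8 \cdot \frac{1}{4} \left(-1\right) = 2 \left(-1\right) = -2$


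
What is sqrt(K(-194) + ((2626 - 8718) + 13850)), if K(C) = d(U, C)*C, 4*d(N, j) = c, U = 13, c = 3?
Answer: 5*sqrt(1218)/2 ≈ 87.250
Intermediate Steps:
d(N, j) = 3/4 (d(N, j) = (1/4)*3 = 3/4)
K(C) = 3*C/4
sqrt(K(-194) + ((2626 - 8718) + 13850)) = sqrt((3/4)*(-194) + ((2626 - 8718) + 13850)) = sqrt(-291/2 + (-6092 + 13850)) = sqrt(-291/2 + 7758) = sqrt(15225/2) = 5*sqrt(1218)/2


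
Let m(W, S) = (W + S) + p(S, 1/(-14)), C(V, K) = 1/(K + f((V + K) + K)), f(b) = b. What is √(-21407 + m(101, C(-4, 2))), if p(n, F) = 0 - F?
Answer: I*√1043966/7 ≈ 145.96*I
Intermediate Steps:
C(V, K) = 1/(V + 3*K) (C(V, K) = 1/(K + ((V + K) + K)) = 1/(K + ((K + V) + K)) = 1/(K + (V + 2*K)) = 1/(V + 3*K))
p(n, F) = -F
m(W, S) = 1/14 + S + W (m(W, S) = (W + S) - 1/(-14) = (S + W) - 1*(-1/14) = (S + W) + 1/14 = 1/14 + S + W)
√(-21407 + m(101, C(-4, 2))) = √(-21407 + (1/14 + 1/(-4 + 3*2) + 101)) = √(-21407 + (1/14 + 1/(-4 + 6) + 101)) = √(-21407 + (1/14 + 1/2 + 101)) = √(-21407 + (1/14 + ½ + 101)) = √(-21407 + 711/7) = √(-149138/7) = I*√1043966/7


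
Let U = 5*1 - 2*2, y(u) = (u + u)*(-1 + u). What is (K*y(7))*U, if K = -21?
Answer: -1764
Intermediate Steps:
y(u) = 2*u*(-1 + u) (y(u) = (2*u)*(-1 + u) = 2*u*(-1 + u))
U = 1 (U = 5 - 4 = 1)
(K*y(7))*U = -42*7*(-1 + 7)*1 = -42*7*6*1 = -21*84*1 = -1764*1 = -1764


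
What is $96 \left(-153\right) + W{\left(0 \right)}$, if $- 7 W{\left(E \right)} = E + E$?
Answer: $-14688$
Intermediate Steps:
$W{\left(E \right)} = - \frac{2 E}{7}$ ($W{\left(E \right)} = - \frac{E + E}{7} = - \frac{2 E}{7}$)
$96 \left(-153\right) + W{\left(0 \right)} = 96 \left(-153\right) - 0 = -14688 + 0 = -14688$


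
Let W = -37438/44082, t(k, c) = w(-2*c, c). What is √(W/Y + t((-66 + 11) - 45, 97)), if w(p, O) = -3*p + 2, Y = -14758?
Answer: √6865749937396030682/108427026 ≈ 24.166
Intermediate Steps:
w(p, O) = 2 - 3*p
t(k, c) = 2 + 6*c (t(k, c) = 2 - (-6)*c = 2 + 6*c)
W = -18719/22041 (W = -37438*1/44082 = -18719/22041 ≈ -0.84928)
√(W/Y + t((-66 + 11) - 45, 97)) = √(-18719/22041/(-14758) + (2 + 6*97)) = √(-18719/22041*(-1/14758) + (2 + 582)) = √(18719/325281078 + 584) = √(189964168271/325281078) = √6865749937396030682/108427026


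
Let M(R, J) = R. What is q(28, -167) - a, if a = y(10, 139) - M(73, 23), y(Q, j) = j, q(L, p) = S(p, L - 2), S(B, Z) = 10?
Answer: -56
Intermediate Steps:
q(L, p) = 10
a = 66 (a = 139 - 1*73 = 139 - 73 = 66)
q(28, -167) - a = 10 - 1*66 = 10 - 66 = -56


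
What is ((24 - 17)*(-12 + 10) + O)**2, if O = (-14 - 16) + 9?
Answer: 1225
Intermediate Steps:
O = -21 (O = -30 + 9 = -21)
((24 - 17)*(-12 + 10) + O)**2 = ((24 - 17)*(-12 + 10) - 21)**2 = (7*(-2) - 21)**2 = (-14 - 21)**2 = (-35)**2 = 1225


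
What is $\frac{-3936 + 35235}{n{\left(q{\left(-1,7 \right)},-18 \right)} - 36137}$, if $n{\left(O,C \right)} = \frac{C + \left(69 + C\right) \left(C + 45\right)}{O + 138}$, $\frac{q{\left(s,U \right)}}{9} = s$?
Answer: $- \frac{1345857}{1553438} \approx -0.86637$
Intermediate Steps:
$q{\left(s,U \right)} = 9 s$
$n{\left(O,C \right)} = \frac{C + \left(45 + C\right) \left(69 + C\right)}{138 + O}$ ($n{\left(O,C \right)} = \frac{C + \left(69 + C\right) \left(45 + C\right)}{138 + O} = \frac{C + \left(45 + C\right) \left(69 + C\right)}{138 + O}$)
$\frac{-3936 + 35235}{n{\left(q{\left(-1,7 \right)},-18 \right)} - 36137} = \frac{-3936 + 35235}{\frac{3105 + \left(-18\right)^{2} + 115 \left(-18\right)}{138 + 9 \left(-1\right)} - 36137} = \frac{31299}{\frac{3105 + 324 - 2070}{138 - 9} - 36137} = \frac{31299}{\frac{1}{129} \cdot 1359 - 36137} = \frac{31299}{\frac{453}{43} - 36137} = \frac{31299}{- \frac{1553438}{43}} = 31299 \left(- \frac{43}{1553438}\right) = - \frac{1345857}{1553438}$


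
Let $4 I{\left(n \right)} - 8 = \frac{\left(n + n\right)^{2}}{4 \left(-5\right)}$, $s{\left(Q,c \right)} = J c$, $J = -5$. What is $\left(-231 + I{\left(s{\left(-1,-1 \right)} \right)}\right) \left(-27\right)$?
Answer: $\frac{24867}{4} \approx 6216.8$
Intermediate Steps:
$s{\left(Q,c \right)} = - 5 c$
$I{\left(n \right)} = 2 - \frac{n^{2}}{20}$ ($I{\left(n \right)} = 2 + \frac{\left(n + n\right)^{2} \frac{1}{4 \left(-5\right)}}{4} = 2 + \frac{\left(2 n\right)^{2} \frac{1}{-20}}{4} = 2 + \frac{4 n^{2} \left(- \frac{1}{20}\right)}{4} = 2 + \frac{\left(- \frac{1}{5}\right) n^{2}}{4} = 2 - \frac{n^{2}}{20}$)
$\left(-231 + I{\left(s{\left(-1,-1 \right)} \right)}\right) \left(-27\right) = \left(-231 + \left(2 - \frac{\left(\left(-5\right) \left(-1\right)\right)^{2}}{20}\right)\right) \left(-27\right) = \left(-231 + \left(2 - \frac{5^{2}}{20}\right)\right) \left(-27\right) = \left(-231 + \left(2 - \frac{5}{4}\right)\right) \left(-27\right) = \left(-231 + \frac{3}{4}\right) \left(-27\right) = \left(- \frac{921}{4}\right) \left(-27\right) = \frac{24867}{4}$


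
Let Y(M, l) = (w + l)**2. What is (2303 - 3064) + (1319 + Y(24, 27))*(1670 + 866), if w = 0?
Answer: 5192967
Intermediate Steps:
Y(M, l) = l**2 (Y(M, l) = (0 + l)**2 = l**2)
(2303 - 3064) + (1319 + Y(24, 27))*(1670 + 866) = (2303 - 3064) + (1319 + 27**2)*(1670 + 866) = -761 + (1319 + 729)*2536 = -761 + 2048*2536 = -761 + 5193728 = 5192967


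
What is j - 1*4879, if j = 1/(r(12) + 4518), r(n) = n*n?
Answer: -22745897/4662 ≈ -4879.0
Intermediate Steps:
r(n) = n²
j = 1/4662 (j = 1/(12² + 4518) = 1/(144 + 4518) = 1/4662 ≈ 0.00021450)
j - 1*4879 = 1/4662 - 1*4879 = 1/4662 - 4879 = -22745897/4662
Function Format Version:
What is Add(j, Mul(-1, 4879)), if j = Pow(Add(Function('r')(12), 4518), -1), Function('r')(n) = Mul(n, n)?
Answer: Rational(-22745897, 4662) ≈ -4879.0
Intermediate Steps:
Function('r')(n) = Pow(n, 2)
j = Rational(1, 4662) (j = Pow(Add(Pow(12, 2), 4518), -1) = Pow(Add(144, 4518), -1) = Pow(4662, -1) = Rational(1, 4662) ≈ 0.00021450)
Add(j, Mul(-1, 4879)) = Add(Rational(1, 4662), Mul(-1, 4879)) = Add(Rational(1, 4662), -4879) = Rational(-22745897, 4662)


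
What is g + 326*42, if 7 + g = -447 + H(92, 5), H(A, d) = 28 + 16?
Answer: 13282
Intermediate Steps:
H(A, d) = 44
g = -410 (g = -7 + (-447 + 44) = -7 - 403 = -410)
g + 326*42 = -410 + 326*42 = -410 + 13692 = 13282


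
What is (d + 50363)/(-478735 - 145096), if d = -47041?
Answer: -3322/623831 ≈ -0.0053252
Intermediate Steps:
(d + 50363)/(-478735 - 145096) = (-47041 + 50363)/(-478735 - 145096) = 3322/(-623831) = 3322*(-1/623831) = -3322/623831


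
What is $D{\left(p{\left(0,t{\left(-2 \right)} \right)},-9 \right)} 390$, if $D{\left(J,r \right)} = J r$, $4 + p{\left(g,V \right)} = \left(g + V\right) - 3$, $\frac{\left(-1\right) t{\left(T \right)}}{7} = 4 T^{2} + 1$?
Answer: $442260$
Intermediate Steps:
$t{\left(T \right)} = -7 - 28 T^{2}$ ($t{\left(T \right)} = - 7 \left(4 T^{2} + 1\right) = - 7 \left(1 + 4 T^{2}\right) = -7 - 28 T^{2}$)
$p{\left(g,V \right)} = -7 + V + g$ ($p{\left(g,V \right)} = -4 - \left(3 - V - g\right) = -4 + \left(-3 + V + g\right) = -7 + V + g$)
$D{\left(p{\left(0,t{\left(-2 \right)} \right)},-9 \right)} 390 = \left(-7 - \left(7 + 28 \left(-2\right)^{2}\right) + 0\right) \left(-9\right) 390 = \left(-7 - 119 + 0\right) \left(-9\right) 390 = \left(-126\right) \left(-9\right) 390 = 1134 \cdot 390 = 442260$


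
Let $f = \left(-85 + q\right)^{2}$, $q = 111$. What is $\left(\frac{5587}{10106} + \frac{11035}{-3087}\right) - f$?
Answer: $- \frac{21183594713}{31197222} \approx -679.02$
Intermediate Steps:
$f = 676$ ($f = \left(-85 + 111\right)^{2} = 26^{2} = 676$)
$\left(\frac{5587}{10106} + \frac{11035}{-3087}\right) - f = \left(\frac{5587}{10106} + \frac{11035}{-3087}\right) - 676 = \left(5587 \cdot \frac{1}{10106} + 11035 \left(- \frac{1}{3087}\right)\right) - 676 = \left(\frac{5587}{10106} - \frac{11035}{3087}\right) - 676 = - \frac{94272641}{31197222} - 676 = - \frac{21183594713}{31197222}$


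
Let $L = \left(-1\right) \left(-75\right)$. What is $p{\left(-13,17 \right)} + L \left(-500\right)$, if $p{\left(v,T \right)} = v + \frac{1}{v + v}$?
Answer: $- \frac{975339}{26} \approx -37513.0$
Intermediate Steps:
$L = 75$
$p{\left(v,T \right)} = v + \frac{1}{2 v}$
$p{\left(-13,17 \right)} + L \left(-500\right) = \left(-13 + \frac{1}{2 \left(-13\right)}\right) + 75 \left(-500\right) = \left(-13 + \frac{1}{2} \left(- \frac{1}{13}\right)\right) - 37500 = \left(-13 - \frac{1}{26}\right) - 37500 = - \frac{339}{26} - 37500 = - \frac{975339}{26}$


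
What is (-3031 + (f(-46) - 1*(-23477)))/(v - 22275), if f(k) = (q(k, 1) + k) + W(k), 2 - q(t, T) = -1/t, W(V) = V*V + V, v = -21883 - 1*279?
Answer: -1033711/2044102 ≈ -0.50570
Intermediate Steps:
v = -22162 (v = -21883 - 279 = -22162)
W(V) = V + V**2 (W(V) = V**2 + V = V + V**2)
q(t, T) = 2 + 1/t (q(t, T) = 2 - (-1)/t = 2 + 1/t)
f(k) = 2 + k + 1/k + k*(1 + k) (f(k) = ((2 + 1/k) + k) + k*(1 + k) = (2 + k + 1/k) + k*(1 + k) = 2 + k + 1/k + k*(1 + k))
(-3031 + (f(-46) - 1*(-23477)))/(v - 22275) = (-3031 + ((2 + 1/(-46) + (-46)**2 + 2*(-46)) - 1*(-23477)))/(-22162 - 22275) = (-3031 + ((2 - 1/46 + 2116 - 92) + 23477))/(-44437) = (-3031 + (93195/46 + 23477))*(-1/44437) = (-3031 + 1173137/46)*(-1/44437) = (1033711/46)*(-1/44437) = -1033711/2044102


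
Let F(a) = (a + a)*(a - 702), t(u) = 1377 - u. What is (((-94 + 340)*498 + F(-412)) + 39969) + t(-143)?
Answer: 1081933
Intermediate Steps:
F(a) = 2*a*(-702 + a) (F(a) = (2*a)*(-702 + a) = 2*a*(-702 + a))
(((-94 + 340)*498 + F(-412)) + 39969) + t(-143) = (((-94 + 340)*498 + 2*(-412)*(-702 - 412)) + 39969) + (1377 - 1*(-143)) = ((246*498 + 2*(-412)*(-1114)) + 39969) + (1377 + 143) = ((122508 + 917936) + 39969) + 1520 = (1040444 + 39969) + 1520 = 1080413 + 1520 = 1081933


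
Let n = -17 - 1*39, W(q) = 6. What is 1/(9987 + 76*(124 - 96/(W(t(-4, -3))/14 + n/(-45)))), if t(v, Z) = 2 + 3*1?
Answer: 527/7931357 ≈ 6.6445e-5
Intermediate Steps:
t(v, Z) = 5 (t(v, Z) = 2 + 3 = 5)
n = -56 (n = -17 - 39 = -56)
1/(9987 + 76*(124 - 96/(W(t(-4, -3))/14 + n/(-45)))) = 1/(9987 + 76*(124 - 96/(6/14 - 56/(-45)))) = 1/(9987 + 76*(124 - 96/(6*(1/14) - 56*(-1/45)))) = 1/(9987 + 76*(124 - 96/(3/7 + 56/45))) = 1/(9987 + 76*(124 - 96/527/315)) = 1/(9987 + 76*(124 - 96*315/527)) = 1/(9987 + 76*(124 - 30240/527)) = 1/(9987 + 76*(35108/527)) = 1/(9987 + 2668208/527) = 1/(7931357/527) = 527/7931357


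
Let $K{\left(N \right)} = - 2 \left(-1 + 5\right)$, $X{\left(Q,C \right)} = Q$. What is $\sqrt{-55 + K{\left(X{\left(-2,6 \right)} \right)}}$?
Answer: $3 i \sqrt{7} \approx 7.9373 i$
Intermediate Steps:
$K{\left(N \right)} = -8$ ($K{\left(N \right)} = \left(-2\right) 4 = -8$)
$\sqrt{-55 + K{\left(X{\left(-2,6 \right)} \right)}} = \sqrt{-55 - 8} = \sqrt{-63} = 3 i \sqrt{7}$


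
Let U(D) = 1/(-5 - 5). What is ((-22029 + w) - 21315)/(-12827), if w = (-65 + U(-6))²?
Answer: 3910599/1282700 ≈ 3.0487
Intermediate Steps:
U(D) = -⅒ (U(D) = 1/(-10) = -⅒)
w = 423801/100 (w = (-65 - ⅒)² = (-651/10)² = 423801/100 ≈ 4238.0)
((-22029 + w) - 21315)/(-12827) = ((-22029 + 423801/100) - 21315)/(-12827) = (-1779099/100 - 21315)*(-1/12827) = -3910599/100*(-1/12827) = 3910599/1282700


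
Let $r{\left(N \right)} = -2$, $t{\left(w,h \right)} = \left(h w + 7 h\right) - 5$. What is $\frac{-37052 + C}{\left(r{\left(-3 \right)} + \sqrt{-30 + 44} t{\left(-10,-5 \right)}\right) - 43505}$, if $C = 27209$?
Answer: $\frac{428239401}{1892857649} + \frac{98430 \sqrt{14}}{1892857649} \approx 0.22643$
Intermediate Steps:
$t{\left(w,h \right)} = -5 + 7 h + h w$ ($t{\left(w,h \right)} = \left(7 h + h w\right) - 5 = -5 + 7 h + h w$)
$\frac{-37052 + C}{\left(r{\left(-3 \right)} + \sqrt{-30 + 44} t{\left(-10,-5 \right)}\right) - 43505} = \frac{-37052 + 27209}{\left(-2 + \sqrt{-30 + 44} \left(-5 + 7 \left(-5\right) - -50\right)\right) - 43505} = - \frac{9843}{\left(-2 + \sqrt{14} \left(-5 - 35 + 50\right)\right) - 43505} = - \frac{9843}{\left(-2 + \sqrt{14} \cdot 10\right) - 43505} = - \frac{9843}{\left(-2 + 10 \sqrt{14}\right) - 43505} = - \frac{9843}{-43507 + 10 \sqrt{14}}$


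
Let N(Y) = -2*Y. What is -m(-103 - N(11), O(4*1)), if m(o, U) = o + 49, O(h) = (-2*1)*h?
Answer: 32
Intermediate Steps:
O(h) = -2*h
m(o, U) = 49 + o
-m(-103 - N(11), O(4*1)) = -(49 + (-103 - (-2)*11)) = -(49 + (-103 - 1*(-22))) = -(49 + (-103 + 22)) = -(49 - 81) = -1*(-32) = 32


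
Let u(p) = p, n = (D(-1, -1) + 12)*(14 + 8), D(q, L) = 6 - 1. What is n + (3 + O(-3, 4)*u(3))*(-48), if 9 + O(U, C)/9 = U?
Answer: 15782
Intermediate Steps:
D(q, L) = 5
n = 374 (n = (5 + 12)*(14 + 8) = 17*22 = 374)
O(U, C) = -81 + 9*U
n + (3 + O(-3, 4)*u(3))*(-48) = 374 + (3 + (-81 + 9*(-3))*3)*(-48) = 374 + (3 + (-81 - 27)*3)*(-48) = 374 + (3 - 108*3)*(-48) = 374 + (3 - 324)*(-48) = 374 - 321*(-48) = 374 + 15408 = 15782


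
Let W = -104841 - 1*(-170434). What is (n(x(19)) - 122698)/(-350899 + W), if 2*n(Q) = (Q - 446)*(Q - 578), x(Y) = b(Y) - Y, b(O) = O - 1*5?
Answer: -17537/570612 ≈ -0.030734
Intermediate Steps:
b(O) = -5 + O (b(O) = O - 5 = -5 + O)
x(Y) = -5 (x(Y) = (-5 + Y) - Y = -5)
W = 65593 (W = -104841 + 170434 = 65593)
n(Q) = (-578 + Q)*(-446 + Q)/2 (n(Q) = ((Q - 446)*(Q - 578))/2 = ((-446 + Q)*(-578 + Q))/2 = ((-578 + Q)*(-446 + Q))/2 = (-578 + Q)*(-446 + Q)/2)
(n(x(19)) - 122698)/(-350899 + W) = ((128894 + (½)*(-5)² - 512*(-5)) - 122698)/(-350899 + 65593) = ((128894 + (½)*25 + 2560) - 122698)/(-285306) = ((128894 + 25/2 + 2560) - 122698)*(-1/285306) = (262933/2 - 122698)*(-1/285306) = (17537/2)*(-1/285306) = -17537/570612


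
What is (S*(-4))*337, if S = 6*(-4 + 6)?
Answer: -16176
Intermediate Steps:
S = 12 (S = 6*2 = 12)
(S*(-4))*337 = (12*(-4))*337 = -48*337 = -16176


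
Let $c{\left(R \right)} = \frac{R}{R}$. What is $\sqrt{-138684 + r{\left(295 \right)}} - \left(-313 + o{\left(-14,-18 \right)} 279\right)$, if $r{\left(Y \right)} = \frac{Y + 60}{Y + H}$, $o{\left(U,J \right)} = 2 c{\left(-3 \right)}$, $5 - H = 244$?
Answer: $-245 + \frac{i \sqrt{108723286}}{28} \approx -245.0 + 372.39 i$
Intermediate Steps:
$H = -239$ ($H = 5 - 244 = -239$)
$c{\left(R \right)} = 1$
$o{\left(U,J \right)} = 2$ ($o{\left(U,J \right)} = 2 \cdot 1 = 2$)
$r{\left(Y \right)} = \frac{60 + Y}{-239 + Y}$ ($r{\left(Y \right)} = \frac{Y + 60}{Y - 239} = \frac{60 + Y}{-239 + Y}$)
$\sqrt{-138684 + r{\left(295 \right)}} - \left(-313 + o{\left(-14,-18 \right)} 279\right) = \sqrt{-138684 + \frac{60 + 295}{-239 + 295}} - \left(-313 + 2 \cdot 279\right) = \sqrt{-138684 + \frac{1}{56} \cdot 355} - \left(-313 + 558\right) = \sqrt{-138684 + \frac{1}{56} \cdot 355} - 245 = \sqrt{-138684 + \frac{355}{56}} - 245 = \sqrt{- \frac{7765949}{56}} - 245 = \frac{i \sqrt{108723286}}{28} - 245 = -245 + \frac{i \sqrt{108723286}}{28}$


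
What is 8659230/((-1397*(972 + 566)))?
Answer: -4329615/1074293 ≈ -4.0302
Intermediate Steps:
8659230/((-1397*(972 + 566))) = 8659230/((-1397*1538)) = 8659230/(-2148586) = 8659230*(-1/2148586) = -4329615/1074293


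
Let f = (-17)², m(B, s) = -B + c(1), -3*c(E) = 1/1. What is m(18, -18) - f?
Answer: -922/3 ≈ -307.33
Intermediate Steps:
c(E) = -⅓ (c(E) = -⅓/1 = -⅓*1 = -⅓)
m(B, s) = -⅓ - B (m(B, s) = -B - ⅓ = -⅓ - B)
f = 289
m(18, -18) - f = (-⅓ - 1*18) - 1*289 = (-⅓ - 18) - 289 = -55/3 - 289 = -922/3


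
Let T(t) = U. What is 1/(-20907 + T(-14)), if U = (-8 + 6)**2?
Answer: -1/20903 ≈ -4.7840e-5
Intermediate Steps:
U = 4 (U = (-2)**2 = 4)
T(t) = 4
1/(-20907 + T(-14)) = 1/(-20907 + 4) = 1/(-20903) = -1/20903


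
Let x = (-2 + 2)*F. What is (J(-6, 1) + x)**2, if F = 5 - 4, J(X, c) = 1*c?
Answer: 1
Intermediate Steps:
J(X, c) = c
F = 1
x = 0 (x = (-2 + 2)*1 = 0*1 = 0)
(J(-6, 1) + x)**2 = (1 + 0)**2 = 1**2 = 1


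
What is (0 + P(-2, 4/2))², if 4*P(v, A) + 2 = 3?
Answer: 1/16 ≈ 0.062500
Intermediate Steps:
P(v, A) = ¼ (P(v, A) = -½ + (¼)*3 = -½ + ¾ = ¼)
(0 + P(-2, 4/2))² = (0 + ¼)² = (¼)² = 1/16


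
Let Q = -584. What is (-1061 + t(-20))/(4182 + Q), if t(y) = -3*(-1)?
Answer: -529/1799 ≈ -0.29405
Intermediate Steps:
t(y) = 3
(-1061 + t(-20))/(4182 + Q) = (-1061 + 3)/(4182 - 584) = -1058/3598 = -1058*1/3598 = -529/1799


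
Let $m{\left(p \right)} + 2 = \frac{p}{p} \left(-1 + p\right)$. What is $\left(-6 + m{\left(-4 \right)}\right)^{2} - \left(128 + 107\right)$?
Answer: $-66$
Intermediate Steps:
$m{\left(p \right)} = -3 + p$ ($m{\left(p \right)} = -2 + \frac{p}{p} \left(-1 + p\right) = -2 + 1 \left(-1 + p\right) = -2 + \left(-1 + p\right) = -3 + p$)
$\left(-6 + m{\left(-4 \right)}\right)^{2} - \left(128 + 107\right) = \left(-6 - 7\right)^{2} - \left(128 + 107\right) = \left(-6 - 7\right)^{2} - 235 = \left(-13\right)^{2} - 235 = 169 - 235 = -66$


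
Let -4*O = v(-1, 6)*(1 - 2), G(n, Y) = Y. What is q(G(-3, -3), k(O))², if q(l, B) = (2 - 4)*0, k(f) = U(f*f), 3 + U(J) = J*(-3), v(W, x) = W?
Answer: 0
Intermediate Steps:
U(J) = -3 - 3*J (U(J) = -3 + J*(-3) = -3 - 3*J)
O = -¼ (O = -(-1)*(1 - 2)/4 = -(-1)*(-1)/4 = -¼*1 = -¼ ≈ -0.25000)
k(f) = -3 - 3*f² (k(f) = -3 - 3*f*f = -3 - 3*f²)
q(l, B) = 0 (q(l, B) = -2*0 = 0)
q(G(-3, -3), k(O))² = 0² = 0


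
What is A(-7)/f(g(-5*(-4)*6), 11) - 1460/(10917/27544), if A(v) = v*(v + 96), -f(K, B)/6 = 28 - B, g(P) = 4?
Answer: -1365017063/371178 ≈ -3677.5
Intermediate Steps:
f(K, B) = -168 + 6*B (f(K, B) = -6*(28 - B) = -168 + 6*B)
A(v) = v*(96 + v)
A(-7)/f(g(-5*(-4)*6), 11) - 1460/(10917/27544) = (-7*(96 - 7))/(-168 + 6*11) - 1460/(10917/27544) = (-7*89)/(-168 + 66) - 1460/(10917*(1/27544)) = -623/(-102) - 1460/10917/27544 = -623*(-1/102) - 1460*27544/10917 = 623/102 - 40214240/10917 = -1365017063/371178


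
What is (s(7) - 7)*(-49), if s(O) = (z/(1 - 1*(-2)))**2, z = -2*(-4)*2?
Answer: -9457/9 ≈ -1050.8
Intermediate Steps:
z = 16 (z = 8*2 = 16)
s(O) = 256/9 (s(O) = (16/(1 - 1*(-2)))**2 = (16/(1 + 2))**2 = (16/3)**2 = 256/9)
(s(7) - 7)*(-49) = (256/9 - 7)*(-49) = (193/9)*(-49) = -9457/9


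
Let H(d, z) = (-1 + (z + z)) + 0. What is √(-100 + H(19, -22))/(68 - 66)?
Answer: I*√145/2 ≈ 6.0208*I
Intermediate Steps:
H(d, z) = -1 + 2*z (H(d, z) = (-1 + 2*z) + 0 = -1 + 2*z)
√(-100 + H(19, -22))/(68 - 66) = √(-100 + (-1 + 2*(-22)))/(68 - 66) = √(-100 + (-1 - 44))/2 = √(-100 - 45)*(½) = √(-145)*(½) = (I*√145)*(½) = I*√145/2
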